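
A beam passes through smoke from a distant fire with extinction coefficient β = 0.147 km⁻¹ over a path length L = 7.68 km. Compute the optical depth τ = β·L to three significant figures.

τ = β·L = 0.147 × 7.68 = 1.1290.

1.13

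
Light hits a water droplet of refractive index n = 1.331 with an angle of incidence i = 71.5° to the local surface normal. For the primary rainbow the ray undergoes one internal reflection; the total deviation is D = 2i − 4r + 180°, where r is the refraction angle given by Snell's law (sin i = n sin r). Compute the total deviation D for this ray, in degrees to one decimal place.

141.2°

sin r = sin 71.5° / 1.331 = 0.9483/1.331 = 0.7125; r = 45.44°.
D = 2·71.5° − 4·45.44° + 180° = 143.00° − 181.75° + 180° = 141.25°.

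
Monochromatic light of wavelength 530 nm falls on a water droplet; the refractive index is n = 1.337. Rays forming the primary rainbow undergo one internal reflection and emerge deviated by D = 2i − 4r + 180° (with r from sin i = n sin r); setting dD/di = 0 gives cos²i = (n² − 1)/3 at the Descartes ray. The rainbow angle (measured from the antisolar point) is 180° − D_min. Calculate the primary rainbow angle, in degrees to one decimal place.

41.5°

cos²i = (1.78757 − 1)/3 = 0.26252; i = arccos(0.51237) = 59.178°.
sin r = sin 59.178°/1.337 = 0.64231; r = 39.964°.
D_min = 2·59.178° − 4·39.964° + 180° = 138.500°.
Rainbow angle = 180° − D_min = 41.500°.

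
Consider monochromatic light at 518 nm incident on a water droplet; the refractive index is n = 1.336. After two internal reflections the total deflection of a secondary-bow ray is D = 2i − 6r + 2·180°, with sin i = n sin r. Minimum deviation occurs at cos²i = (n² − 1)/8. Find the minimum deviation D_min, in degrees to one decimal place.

cos²i = (1.78490 − 1)/8 = 0.09811; i = arccos(0.31323) = 71.746°.
sin r = sin 71.746°/1.336 = 0.71084; r = 45.303°.
D_min = 2·71.746° − 6·45.303° + 360° = 231.674°.

231.7°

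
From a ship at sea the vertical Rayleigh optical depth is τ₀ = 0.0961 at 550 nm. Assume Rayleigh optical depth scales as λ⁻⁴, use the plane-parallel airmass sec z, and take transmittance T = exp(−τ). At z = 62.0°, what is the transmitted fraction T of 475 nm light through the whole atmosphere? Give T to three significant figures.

sec 62.0° = 2.1301.
τ = 0.0961 × (550/475)⁴ × 2.1301 = 0.0961 × 1.7975 × 2.1301 = 0.3680.
T = exp(−0.3680) = 0.6922.

0.692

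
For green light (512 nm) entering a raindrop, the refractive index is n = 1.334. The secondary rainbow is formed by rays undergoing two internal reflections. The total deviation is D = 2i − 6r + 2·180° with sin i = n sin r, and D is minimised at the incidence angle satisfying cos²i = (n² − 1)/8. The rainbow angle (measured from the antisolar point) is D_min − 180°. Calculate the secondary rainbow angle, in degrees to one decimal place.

51.2°

cos²i = (1.77956 − 1)/8 = 0.09744; i = arccos(0.31216) = 71.810°.
sin r = sin 71.810°/1.334 = 0.71217; r = 45.411°.
D_min = 2·71.810° − 6·45.411° + 360° = 231.153°.
Rainbow angle = D_min − 180° = 51.153°.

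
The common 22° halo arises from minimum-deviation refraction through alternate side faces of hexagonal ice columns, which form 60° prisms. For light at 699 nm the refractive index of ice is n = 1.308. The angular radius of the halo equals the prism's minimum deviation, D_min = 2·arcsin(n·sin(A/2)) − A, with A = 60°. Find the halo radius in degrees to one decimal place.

n·sin(A/2) = 1.308 × sin 30° = 1.308 × 0.5000 = 0.6540.
D_min = 2·arcsin(0.6540) − 60° = 2 × 40.844° − 60° = 21.688°.

21.7°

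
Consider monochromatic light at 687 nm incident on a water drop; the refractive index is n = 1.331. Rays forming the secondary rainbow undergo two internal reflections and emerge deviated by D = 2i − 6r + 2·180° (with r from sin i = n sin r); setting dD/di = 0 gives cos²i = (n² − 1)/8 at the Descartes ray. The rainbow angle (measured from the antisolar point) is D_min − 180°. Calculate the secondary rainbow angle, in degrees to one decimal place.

cos²i = (1.77156 − 1)/8 = 0.09645; i = arccos(0.31056) = 71.907°.
sin r = sin 71.907°/1.331 = 0.71417; r = 45.575°.
D_min = 2·71.907° − 6·45.575° + 360° = 230.365°.
Rainbow angle = D_min − 180° = 50.365°.

50.4°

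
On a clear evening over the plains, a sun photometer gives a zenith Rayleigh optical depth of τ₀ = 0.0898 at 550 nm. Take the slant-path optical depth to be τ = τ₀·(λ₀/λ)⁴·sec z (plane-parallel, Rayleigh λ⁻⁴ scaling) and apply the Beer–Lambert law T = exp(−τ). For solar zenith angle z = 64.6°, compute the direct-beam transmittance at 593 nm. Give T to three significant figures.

sec 64.6° = 2.3314.
τ = 0.0898 × (550/593)⁴ × 2.3314 = 0.0898 × 0.7400 × 2.3314 = 0.1549.
T = exp(−0.1549) = 0.8565.

0.856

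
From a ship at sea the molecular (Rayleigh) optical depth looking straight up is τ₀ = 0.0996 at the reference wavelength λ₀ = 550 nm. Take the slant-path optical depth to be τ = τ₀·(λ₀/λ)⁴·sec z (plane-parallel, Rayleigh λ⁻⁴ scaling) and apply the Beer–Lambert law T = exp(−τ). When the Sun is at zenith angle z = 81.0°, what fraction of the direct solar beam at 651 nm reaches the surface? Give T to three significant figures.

sec 81.0° = 6.3925.
τ = 0.0996 × (550/651)⁴ × 6.3925 = 0.0996 × 0.5095 × 6.3925 = 0.3244.
T = exp(−0.3244) = 0.7230.

0.723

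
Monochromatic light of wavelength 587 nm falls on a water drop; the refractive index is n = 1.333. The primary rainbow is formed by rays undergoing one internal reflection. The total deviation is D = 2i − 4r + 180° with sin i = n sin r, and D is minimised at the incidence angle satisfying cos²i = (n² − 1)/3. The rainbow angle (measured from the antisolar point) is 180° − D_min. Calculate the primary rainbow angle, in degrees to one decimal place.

cos²i = (1.77689 − 1)/3 = 0.25896; i = arccos(0.50888) = 59.410°.
sin r = sin 59.410°/1.333 = 0.64579; r = 40.225°.
D_min = 2·59.410° − 4·40.225° + 180° = 137.922°.
Rainbow angle = 180° − D_min = 42.078°.

42.1°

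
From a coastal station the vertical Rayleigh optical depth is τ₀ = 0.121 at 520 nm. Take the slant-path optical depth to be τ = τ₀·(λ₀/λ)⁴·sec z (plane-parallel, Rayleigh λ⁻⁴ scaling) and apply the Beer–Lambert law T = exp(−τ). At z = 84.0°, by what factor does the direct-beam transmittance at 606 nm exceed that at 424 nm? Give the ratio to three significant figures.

7.32

Airmass: sec 84.0° = 9.5668.
τ(606 nm) = 0.121 × (520/606)⁴ × 9.5668 = 0.121 × 0.5422 × 9.5668 = 0.6276.
τ(424 nm) = 0.121 × (520/424)⁴ × 9.5668 = 0.121 × 2.2623 × 9.5668 = 2.6188.
T(606)/T(424) = exp(τ_B − τ_A) = exp(1.9912) = 7.3243.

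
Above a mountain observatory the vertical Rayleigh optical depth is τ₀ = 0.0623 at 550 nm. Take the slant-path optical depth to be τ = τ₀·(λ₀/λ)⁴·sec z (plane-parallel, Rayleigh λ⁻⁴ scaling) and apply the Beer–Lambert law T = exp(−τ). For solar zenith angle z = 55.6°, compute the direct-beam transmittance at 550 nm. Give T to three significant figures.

0.896

sec 55.6° = 1.7700.
τ = 0.0623 × (550/550)⁴ × 1.7700 = 0.0623 × 1.0000 × 1.7700 = 0.1103.
T = exp(−0.1103) = 0.8956.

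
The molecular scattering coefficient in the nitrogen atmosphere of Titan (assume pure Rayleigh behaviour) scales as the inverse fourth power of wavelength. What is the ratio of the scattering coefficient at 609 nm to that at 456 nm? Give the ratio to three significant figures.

Rayleigh scattering ∝ λ⁻⁴, so the ratio of coefficients is the inverse fourth power of the wavelength ratio.
σ(609)/σ(456) = (456/609)⁴ = (0.7488)⁴ = 0.3143.

0.314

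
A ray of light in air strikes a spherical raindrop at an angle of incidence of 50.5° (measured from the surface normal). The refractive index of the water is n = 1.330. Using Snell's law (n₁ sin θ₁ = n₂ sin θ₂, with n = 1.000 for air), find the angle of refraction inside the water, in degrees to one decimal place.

35.5°

Snell: sin θ_r = sin θ_i / n = sin 50.5° / 1.330 = 0.7716 / 1.330 = 0.5802.
θ_r = arcsin(0.5802) = 35.46°.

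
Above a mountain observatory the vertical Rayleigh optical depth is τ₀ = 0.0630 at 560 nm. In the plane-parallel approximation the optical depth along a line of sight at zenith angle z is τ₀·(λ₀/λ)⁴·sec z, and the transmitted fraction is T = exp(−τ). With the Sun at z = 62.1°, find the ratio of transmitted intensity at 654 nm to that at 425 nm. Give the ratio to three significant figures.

1.40

Airmass: sec 62.1° = 2.1371.
τ(654 nm) = 0.0630 × (560/654)⁴ × 2.1371 = 0.0630 × 0.5376 × 2.1371 = 0.0724.
τ(425 nm) = 0.0630 × (560/425)⁴ × 2.1371 = 0.0630 × 3.0144 × 2.1371 = 0.4058.
T(654)/T(425) = exp(τ_B − τ_A) = exp(0.3335) = 1.3958.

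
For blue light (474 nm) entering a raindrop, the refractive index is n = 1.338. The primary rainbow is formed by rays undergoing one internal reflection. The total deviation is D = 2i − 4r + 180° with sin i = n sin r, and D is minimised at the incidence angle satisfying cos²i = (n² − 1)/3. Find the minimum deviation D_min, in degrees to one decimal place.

cos²i = (1.79024 − 1)/3 = 0.26341; i = arccos(0.51324) = 59.120°.
sin r = sin 59.120°/1.338 = 0.64144; r = 39.899°.
D_min = 2·59.120° − 4·39.899° + 180° = 138.643°.

138.6°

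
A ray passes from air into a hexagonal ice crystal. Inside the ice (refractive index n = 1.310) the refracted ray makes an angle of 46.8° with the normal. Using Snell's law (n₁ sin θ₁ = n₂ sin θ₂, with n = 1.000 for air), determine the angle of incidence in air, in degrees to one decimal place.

Snell: sin θ_i = n · sin θ_r = 1.310 × sin 46.8° = 1.310 × 0.7290 = 0.9549.
θ_i = arcsin(0.9549) = 72.74°.

72.7°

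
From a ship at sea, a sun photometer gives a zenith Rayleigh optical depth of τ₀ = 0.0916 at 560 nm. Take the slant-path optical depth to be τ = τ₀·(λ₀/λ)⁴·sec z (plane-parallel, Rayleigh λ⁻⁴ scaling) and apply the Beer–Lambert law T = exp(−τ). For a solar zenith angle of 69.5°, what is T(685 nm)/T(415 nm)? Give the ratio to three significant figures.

2.12

Airmass: sec 69.5° = 2.8555.
τ(685 nm) = 0.0916 × (560/685)⁴ × 2.8555 = 0.0916 × 0.4467 × 2.8555 = 0.1168.
τ(415 nm) = 0.0916 × (560/415)⁴ × 2.8555 = 0.0916 × 3.3156 × 2.8555 = 0.8672.
T(685)/T(415) = exp(τ_B − τ_A) = exp(0.7504) = 2.1178.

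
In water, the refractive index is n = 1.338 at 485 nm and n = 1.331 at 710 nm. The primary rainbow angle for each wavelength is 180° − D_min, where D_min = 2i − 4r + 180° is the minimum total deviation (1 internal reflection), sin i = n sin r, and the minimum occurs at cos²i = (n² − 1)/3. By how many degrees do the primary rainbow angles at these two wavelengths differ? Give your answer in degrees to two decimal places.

1.01°

At 485 nm (n = 1.338): cos²i = 0.26341 → i = 59.120°, r = 39.899°, D_min = 138.643°, rainbow angle = 41.357°.
At 710 nm (n = 1.331): cos²i = 0.25719 → i = 59.527°, r = 40.356°, D_min = 137.630°, rainbow angle = 42.370°.
Angular width = |41.357° − 42.370°| = 1.013°.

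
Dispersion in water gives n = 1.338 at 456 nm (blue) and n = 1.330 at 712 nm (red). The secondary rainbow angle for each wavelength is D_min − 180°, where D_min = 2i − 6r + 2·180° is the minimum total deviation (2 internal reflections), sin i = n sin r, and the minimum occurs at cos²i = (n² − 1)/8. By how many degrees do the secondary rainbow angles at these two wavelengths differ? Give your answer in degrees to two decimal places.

At 456 nm (n = 1.338): cos²i = 0.09878 → i = 71.682°, r = 45.195°, D_min = 232.193°, rainbow angle = 52.193°.
At 712 nm (n = 1.330): cos²i = 0.09611 → i = 71.940°, r = 45.630°, D_min = 230.101°, rainbow angle = 50.101°.
Angular width = |52.193° − 50.101°| = 2.092°.

2.09°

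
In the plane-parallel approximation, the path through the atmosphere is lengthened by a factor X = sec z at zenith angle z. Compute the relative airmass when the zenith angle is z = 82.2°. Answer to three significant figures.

X = sec z = 1/cos 82.2° = 1/0.1357 = 7.3684.

7.37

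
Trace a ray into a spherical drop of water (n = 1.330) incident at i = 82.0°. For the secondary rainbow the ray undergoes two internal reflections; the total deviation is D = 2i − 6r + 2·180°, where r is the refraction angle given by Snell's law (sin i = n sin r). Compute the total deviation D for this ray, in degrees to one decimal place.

sin r = sin 82.0° / 1.330 = 0.9903/1.330 = 0.7446; r = 48.12°.
D = 2·82.0° − 6·48.12° + 2·180° = 164.00° − 288.73° + 360° = 235.27°.

235.3°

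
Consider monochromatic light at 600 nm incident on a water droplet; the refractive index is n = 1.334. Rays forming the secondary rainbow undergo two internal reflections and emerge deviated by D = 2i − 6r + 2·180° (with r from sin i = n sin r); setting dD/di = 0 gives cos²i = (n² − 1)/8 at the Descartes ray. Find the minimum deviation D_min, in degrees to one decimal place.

231.2°

cos²i = (1.77956 − 1)/8 = 0.09744; i = arccos(0.31216) = 71.810°.
sin r = sin 71.810°/1.334 = 0.71217; r = 45.411°.
D_min = 2·71.810° − 6·45.411° + 360° = 231.153°.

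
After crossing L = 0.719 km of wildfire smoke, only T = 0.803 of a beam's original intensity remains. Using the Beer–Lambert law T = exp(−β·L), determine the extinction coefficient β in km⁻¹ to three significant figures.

Beer–Lambert: T = exp(−βL) ⇒ β = −ln(T)/L = −ln(0.803)/0.719 = 0.2194/0.719 = 0.3051 km⁻¹.

0.305 km⁻¹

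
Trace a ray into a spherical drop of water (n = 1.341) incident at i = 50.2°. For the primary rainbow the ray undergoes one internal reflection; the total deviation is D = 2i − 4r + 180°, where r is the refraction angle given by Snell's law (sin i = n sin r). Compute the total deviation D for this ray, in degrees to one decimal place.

140.6°

sin r = sin 50.2° / 1.341 = 0.7683/1.341 = 0.5729; r = 34.95°.
D = 2·50.2° − 4·34.95° + 180° = 100.40° − 139.82° + 180° = 140.58°.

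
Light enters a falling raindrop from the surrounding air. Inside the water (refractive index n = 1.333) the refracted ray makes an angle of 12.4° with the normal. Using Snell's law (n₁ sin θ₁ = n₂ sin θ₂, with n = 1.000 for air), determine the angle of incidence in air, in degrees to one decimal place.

16.6°

Snell: sin θ_i = n · sin θ_r = 1.333 × sin 12.4° = 1.333 × 0.2147 = 0.2862.
θ_i = arcsin(0.2862) = 16.63°.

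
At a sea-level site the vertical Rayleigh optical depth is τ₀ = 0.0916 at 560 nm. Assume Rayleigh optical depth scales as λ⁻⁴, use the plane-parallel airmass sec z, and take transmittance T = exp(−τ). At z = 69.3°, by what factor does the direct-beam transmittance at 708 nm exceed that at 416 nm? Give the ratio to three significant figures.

2.12

Airmass: sec 69.3° = 2.8291.
τ(708 nm) = 0.0916 × (560/708)⁴ × 2.8291 = 0.0916 × 0.3914 × 2.8291 = 0.1014.
τ(416 nm) = 0.0916 × (560/416)⁴ × 2.8291 = 0.0916 × 3.2838 × 2.8291 = 0.8510.
T(708)/T(416) = exp(τ_B − τ_A) = exp(0.7495) = 2.1160.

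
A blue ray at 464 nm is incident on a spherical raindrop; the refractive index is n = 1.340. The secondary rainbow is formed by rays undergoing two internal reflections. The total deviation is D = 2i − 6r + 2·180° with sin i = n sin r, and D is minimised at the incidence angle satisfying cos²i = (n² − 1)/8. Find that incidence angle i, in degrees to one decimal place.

cos²i = (1.340² − 1)/8 = (1.79560 − 1)/8 = 0.09945.
cos i = 0.31536, so i = 71.618°.

71.6°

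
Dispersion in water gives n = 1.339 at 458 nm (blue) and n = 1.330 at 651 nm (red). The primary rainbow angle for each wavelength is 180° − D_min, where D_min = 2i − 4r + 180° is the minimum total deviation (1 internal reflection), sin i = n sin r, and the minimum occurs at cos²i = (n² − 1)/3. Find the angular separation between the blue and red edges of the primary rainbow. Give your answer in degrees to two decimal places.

At 458 nm (n = 1.339): cos²i = 0.26431 → i = 59.062°, r = 39.834°, D_min = 138.786°, rainbow angle = 41.214°.
At 651 nm (n = 1.330): cos²i = 0.25630 → i = 59.585°, r = 40.422°, D_min = 137.484°, rainbow angle = 42.516°.
Angular width = |41.214° − 42.516°| = 1.303°.

1.30°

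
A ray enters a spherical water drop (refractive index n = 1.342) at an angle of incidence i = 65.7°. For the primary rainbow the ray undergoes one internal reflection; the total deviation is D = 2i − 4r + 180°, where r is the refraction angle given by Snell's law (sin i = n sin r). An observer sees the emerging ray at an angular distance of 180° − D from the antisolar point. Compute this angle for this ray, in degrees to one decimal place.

39.7°

sin r = sin 65.7° / 1.342 = 0.9114/1.342 = 0.6791; r = 42.78°.
D = 2·65.7° − 4·42.78° + 180° = 131.40° − 171.11° + 180° = 140.29°.
Angle from antisolar point = 180° − D = 39.71°.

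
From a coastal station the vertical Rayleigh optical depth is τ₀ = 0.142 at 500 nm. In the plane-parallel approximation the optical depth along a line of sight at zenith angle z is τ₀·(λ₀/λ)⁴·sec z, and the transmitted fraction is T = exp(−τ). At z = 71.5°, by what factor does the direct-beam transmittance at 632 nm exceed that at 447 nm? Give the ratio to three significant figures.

Airmass: sec 71.5° = 3.1515.
τ(632 nm) = 0.142 × (500/632)⁴ × 3.1515 = 0.142 × 0.3918 × 3.1515 = 0.1753.
τ(447 nm) = 0.142 × (500/447)⁴ × 3.1515 = 0.142 × 1.5655 × 3.1515 = 0.7006.
T(632)/T(447) = exp(τ_B − τ_A) = exp(0.5253) = 1.6909.

1.69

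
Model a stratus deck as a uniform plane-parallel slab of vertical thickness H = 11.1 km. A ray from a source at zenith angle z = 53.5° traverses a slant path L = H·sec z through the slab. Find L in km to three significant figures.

18.7 km

sec z = 1/cos 53.5° = 1.6812.
L = 11.1 × 1.6812 = 18.661 km.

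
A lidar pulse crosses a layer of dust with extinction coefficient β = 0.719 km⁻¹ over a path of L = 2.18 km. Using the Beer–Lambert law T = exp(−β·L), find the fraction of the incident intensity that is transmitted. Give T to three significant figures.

0.209

τ = β·L = 0.719 × 2.18 = 1.5674.
T = exp(−1.5674) = 0.2086.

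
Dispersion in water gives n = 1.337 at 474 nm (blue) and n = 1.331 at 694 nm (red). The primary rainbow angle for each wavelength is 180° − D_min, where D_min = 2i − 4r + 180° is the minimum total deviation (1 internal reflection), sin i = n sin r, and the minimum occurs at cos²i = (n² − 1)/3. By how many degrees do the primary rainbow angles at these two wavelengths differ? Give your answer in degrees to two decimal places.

At 474 nm (n = 1.337): cos²i = 0.26252 → i = 59.178°, r = 39.964°, D_min = 138.500°, rainbow angle = 41.500°.
At 694 nm (n = 1.331): cos²i = 0.25719 → i = 59.527°, r = 40.356°, D_min = 137.630°, rainbow angle = 42.370°.
Angular width = |41.500° − 42.370°| = 0.870°.

0.87°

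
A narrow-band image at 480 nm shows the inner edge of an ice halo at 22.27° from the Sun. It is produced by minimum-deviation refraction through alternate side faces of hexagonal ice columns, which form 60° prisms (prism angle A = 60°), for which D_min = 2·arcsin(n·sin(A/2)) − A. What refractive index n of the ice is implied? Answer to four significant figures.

Rearranging: n = sin((D_min + A)/2) / sin(A/2).
(D_min + A)/2 = (22.27° + 60°)/2 = 41.135°.
n = sin 41.135° / sin 30° = 0.6578 / 0.5000 = 1.3157.

1.316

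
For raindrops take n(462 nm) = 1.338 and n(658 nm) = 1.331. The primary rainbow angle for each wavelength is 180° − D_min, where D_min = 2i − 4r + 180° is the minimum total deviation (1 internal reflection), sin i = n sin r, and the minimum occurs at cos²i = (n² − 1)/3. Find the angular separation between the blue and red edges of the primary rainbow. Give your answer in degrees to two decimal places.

At 462 nm (n = 1.338): cos²i = 0.26341 → i = 59.120°, r = 39.899°, D_min = 138.643°, rainbow angle = 41.357°.
At 658 nm (n = 1.331): cos²i = 0.25719 → i = 59.527°, r = 40.356°, D_min = 137.630°, rainbow angle = 42.370°.
Angular width = |41.357° − 42.370°| = 1.013°.

1.01°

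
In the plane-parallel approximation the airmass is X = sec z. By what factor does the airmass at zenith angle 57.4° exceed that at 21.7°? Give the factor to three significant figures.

1.72

X(57.4°)/X(21.7°) = sec 57.4° / sec 21.7° = cos 21.7° / cos 57.4° = 0.9291/0.5388 = 1.7245.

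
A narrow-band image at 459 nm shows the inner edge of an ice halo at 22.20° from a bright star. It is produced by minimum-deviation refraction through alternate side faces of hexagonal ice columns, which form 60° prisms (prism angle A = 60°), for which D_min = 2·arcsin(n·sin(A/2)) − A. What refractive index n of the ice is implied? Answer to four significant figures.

1.315

Rearranging: n = sin((D_min + A)/2) / sin(A/2).
(D_min + A)/2 = (22.20° + 60°)/2 = 41.100°.
n = sin 41.100° / sin 30° = 0.6574 / 0.5000 = 1.3148.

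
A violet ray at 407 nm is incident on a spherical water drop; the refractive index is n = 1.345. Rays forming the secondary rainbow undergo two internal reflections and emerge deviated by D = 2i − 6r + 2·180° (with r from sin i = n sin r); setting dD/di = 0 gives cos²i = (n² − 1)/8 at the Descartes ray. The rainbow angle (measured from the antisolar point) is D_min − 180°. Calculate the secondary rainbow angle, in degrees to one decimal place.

cos²i = (1.80902 − 1)/8 = 0.10113; i = arccos(0.31801) = 71.458°.
sin r = sin 71.458°/1.345 = 0.70490; r = 44.821°.
D_min = 2·71.458° − 6·44.821° + 360° = 233.987°.
Rainbow angle = D_min − 180° = 53.987°.

54.0°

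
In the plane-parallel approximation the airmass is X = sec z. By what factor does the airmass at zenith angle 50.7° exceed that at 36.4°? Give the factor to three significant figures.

1.27

X(50.7°)/X(36.4°) = sec 50.7° / sec 36.4° = cos 36.4° / cos 50.7° = 0.8049/0.6334 = 1.2708.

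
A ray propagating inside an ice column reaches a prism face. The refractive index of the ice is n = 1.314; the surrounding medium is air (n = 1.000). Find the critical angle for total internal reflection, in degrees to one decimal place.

49.6°

sin θ_c = n_air / n = 1.000 / 1.314 = 0.7610.
θ_c = arcsin(0.7610) = 49.56°.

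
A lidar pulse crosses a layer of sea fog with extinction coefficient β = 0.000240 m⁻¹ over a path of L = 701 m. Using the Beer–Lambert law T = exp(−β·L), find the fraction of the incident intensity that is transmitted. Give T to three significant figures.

τ = β·L = 0.000240 × 701 = 0.1682.
T = exp(−0.1682) = 0.8452.

0.845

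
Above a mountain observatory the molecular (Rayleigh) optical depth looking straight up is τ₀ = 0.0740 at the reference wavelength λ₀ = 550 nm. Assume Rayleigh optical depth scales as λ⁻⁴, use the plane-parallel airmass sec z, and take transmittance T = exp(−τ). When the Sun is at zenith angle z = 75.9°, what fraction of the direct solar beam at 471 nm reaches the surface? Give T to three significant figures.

0.568

sec 75.9° = 4.1048.
τ = 0.0740 × (550/471)⁴ × 4.1048 = 0.0740 × 1.8594 × 4.1048 = 0.5648.
T = exp(−0.5648) = 0.5685.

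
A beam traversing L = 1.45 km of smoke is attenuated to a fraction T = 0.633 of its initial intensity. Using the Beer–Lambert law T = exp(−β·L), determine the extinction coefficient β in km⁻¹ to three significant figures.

Beer–Lambert: T = exp(−βL) ⇒ β = −ln(T)/L = −ln(0.633)/1.45 = 0.4573/1.45 = 0.3154 km⁻¹.

0.315 km⁻¹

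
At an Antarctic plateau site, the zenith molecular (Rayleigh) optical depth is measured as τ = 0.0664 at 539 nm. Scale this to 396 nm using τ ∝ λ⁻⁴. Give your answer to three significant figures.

τ(396 nm) = τ(539 nm) × (539/396)⁴ = 0.0664 × (1.3611)⁴ = 0.0664 × 3.4322 = 0.2279.

0.228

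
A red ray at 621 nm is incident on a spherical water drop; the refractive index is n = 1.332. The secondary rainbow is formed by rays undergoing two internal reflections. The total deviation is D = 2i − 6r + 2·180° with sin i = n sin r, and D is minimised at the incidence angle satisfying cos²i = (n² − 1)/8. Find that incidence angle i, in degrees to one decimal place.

cos²i = (1.332² − 1)/8 = (1.77422 − 1)/8 = 0.09678.
cos i = 0.31109, so i = 71.875°.

71.9°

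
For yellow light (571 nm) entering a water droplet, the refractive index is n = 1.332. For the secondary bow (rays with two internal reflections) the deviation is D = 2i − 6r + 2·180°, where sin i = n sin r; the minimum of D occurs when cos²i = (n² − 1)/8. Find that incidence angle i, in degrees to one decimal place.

71.9°

cos²i = (1.332² − 1)/8 = (1.77422 − 1)/8 = 0.09678.
cos i = 0.31109, so i = 71.875°.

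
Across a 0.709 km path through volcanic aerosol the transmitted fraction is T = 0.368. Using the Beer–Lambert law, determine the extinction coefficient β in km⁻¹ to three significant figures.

Beer–Lambert: T = exp(−βL) ⇒ β = −ln(T)/L = −ln(0.368)/0.709 = 0.9997/0.709 = 1.41 km⁻¹.

1.41 km⁻¹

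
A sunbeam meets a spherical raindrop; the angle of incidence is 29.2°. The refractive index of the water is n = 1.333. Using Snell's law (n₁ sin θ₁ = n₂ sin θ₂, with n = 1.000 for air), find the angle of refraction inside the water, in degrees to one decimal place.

21.5°

Snell: sin θ_r = sin θ_i / n = sin 29.2° / 1.333 = 0.4879 / 1.333 = 0.3660.
θ_r = arcsin(0.3660) = 21.47°.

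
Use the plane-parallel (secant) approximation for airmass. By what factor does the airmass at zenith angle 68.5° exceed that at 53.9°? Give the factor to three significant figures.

X(68.5°)/X(53.9°) = sec 68.5° / sec 53.9° = cos 53.9° / cos 68.5° = 0.5892/0.3665 = 1.6076.

1.61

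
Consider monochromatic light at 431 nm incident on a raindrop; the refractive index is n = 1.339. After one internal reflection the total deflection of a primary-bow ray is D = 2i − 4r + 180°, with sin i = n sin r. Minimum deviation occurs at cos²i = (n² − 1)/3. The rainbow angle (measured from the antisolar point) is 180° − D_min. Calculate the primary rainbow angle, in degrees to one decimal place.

cos²i = (1.79292 − 1)/3 = 0.26431; i = arccos(0.51411) = 59.062°.
sin r = sin 59.062°/1.339 = 0.64057; r = 39.834°.
D_min = 2·59.062° − 4·39.834° + 180° = 138.786°.
Rainbow angle = 180° − D_min = 41.214°.

41.2°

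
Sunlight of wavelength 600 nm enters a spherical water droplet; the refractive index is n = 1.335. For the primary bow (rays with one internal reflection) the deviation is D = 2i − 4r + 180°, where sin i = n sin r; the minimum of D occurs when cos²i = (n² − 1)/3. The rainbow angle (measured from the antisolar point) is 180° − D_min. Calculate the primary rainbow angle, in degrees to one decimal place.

cos²i = (1.78222 − 1)/3 = 0.26074; i = arccos(0.51063) = 59.294°.
sin r = sin 59.294°/1.335 = 0.64405; r = 40.094°.
D_min = 2·59.294° − 4·40.094° + 180° = 138.212°.
Rainbow angle = 180° − D_min = 41.788°.

41.8°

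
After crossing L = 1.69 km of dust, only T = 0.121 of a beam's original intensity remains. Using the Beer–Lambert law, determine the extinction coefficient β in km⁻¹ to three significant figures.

1.25 km⁻¹

Beer–Lambert: T = exp(−βL) ⇒ β = −ln(T)/L = −ln(0.121)/1.69 = 2.1120/1.69 = 1.25 km⁻¹.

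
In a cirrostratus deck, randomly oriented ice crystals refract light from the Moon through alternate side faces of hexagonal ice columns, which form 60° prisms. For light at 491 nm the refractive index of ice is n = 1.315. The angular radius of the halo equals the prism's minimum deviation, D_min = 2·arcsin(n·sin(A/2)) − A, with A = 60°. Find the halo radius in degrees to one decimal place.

22.2°

n·sin(A/2) = 1.315 × sin 30° = 1.315 × 0.5000 = 0.6575.
D_min = 2·arcsin(0.6575) − 60° = 2 × 41.109° − 60° = 22.219°.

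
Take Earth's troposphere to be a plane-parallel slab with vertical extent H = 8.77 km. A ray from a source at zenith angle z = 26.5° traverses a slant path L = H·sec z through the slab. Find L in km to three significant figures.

9.80 km

sec z = 1/cos 26.5° = 1.1174.
L = 8.77 × 1.1174 = 9.800 km.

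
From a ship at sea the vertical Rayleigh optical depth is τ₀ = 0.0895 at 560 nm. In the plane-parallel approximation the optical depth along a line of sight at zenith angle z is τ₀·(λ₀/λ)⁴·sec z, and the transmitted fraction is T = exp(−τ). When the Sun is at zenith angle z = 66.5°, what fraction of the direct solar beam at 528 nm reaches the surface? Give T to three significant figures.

0.753

sec 66.5° = 2.5078.
τ = 0.0895 × (560/528)⁴ × 2.5078 = 0.0895 × 1.2654 × 2.5078 = 0.2840.
T = exp(−0.2840) = 0.7528.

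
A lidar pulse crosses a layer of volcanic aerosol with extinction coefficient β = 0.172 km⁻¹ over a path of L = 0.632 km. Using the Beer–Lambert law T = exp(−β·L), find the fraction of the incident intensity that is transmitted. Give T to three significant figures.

τ = β·L = 0.172 × 0.632 = 0.1087.
T = exp(−0.1087) = 0.8970.

0.897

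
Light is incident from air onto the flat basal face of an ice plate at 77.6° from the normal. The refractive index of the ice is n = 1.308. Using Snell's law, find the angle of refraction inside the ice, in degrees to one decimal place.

Snell: sin θ_r = sin θ_i / n = sin 77.6° / 1.308 = 0.9767 / 1.308 = 0.7467.
θ_r = arcsin(0.7467) = 48.30°.

48.3°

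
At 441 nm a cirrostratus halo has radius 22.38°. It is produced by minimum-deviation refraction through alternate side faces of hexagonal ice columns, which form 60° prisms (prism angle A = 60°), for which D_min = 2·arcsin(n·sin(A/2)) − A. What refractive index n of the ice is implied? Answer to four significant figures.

Rearranging: n = sin((D_min + A)/2) / sin(A/2).
(D_min + A)/2 = (22.38° + 60°)/2 = 41.190°.
n = sin 41.190° / sin 30° = 0.6586 / 0.5000 = 1.3171.

1.317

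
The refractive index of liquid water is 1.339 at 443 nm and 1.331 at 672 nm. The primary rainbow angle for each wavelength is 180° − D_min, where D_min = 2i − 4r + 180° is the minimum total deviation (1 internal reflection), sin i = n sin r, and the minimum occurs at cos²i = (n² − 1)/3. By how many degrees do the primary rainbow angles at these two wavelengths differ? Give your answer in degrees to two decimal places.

At 443 nm (n = 1.339): cos²i = 0.26431 → i = 59.062°, r = 39.834°, D_min = 138.786°, rainbow angle = 41.214°.
At 672 nm (n = 1.331): cos²i = 0.25719 → i = 59.527°, r = 40.356°, D_min = 137.630°, rainbow angle = 42.370°.
Angular width = |41.214° − 42.370°| = 1.156°.

1.16°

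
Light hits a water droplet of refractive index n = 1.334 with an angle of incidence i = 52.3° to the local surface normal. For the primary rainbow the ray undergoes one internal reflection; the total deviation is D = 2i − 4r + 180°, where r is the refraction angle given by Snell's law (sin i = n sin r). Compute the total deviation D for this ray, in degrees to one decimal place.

139.1°

sin r = sin 52.3° / 1.334 = 0.7912/1.334 = 0.5931; r = 36.38°.
D = 2·52.3° − 4·36.38° + 180° = 104.60° − 145.52° + 180° = 139.08°.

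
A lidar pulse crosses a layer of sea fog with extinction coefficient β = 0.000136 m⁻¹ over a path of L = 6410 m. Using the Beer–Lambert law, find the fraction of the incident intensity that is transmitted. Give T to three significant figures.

τ = β·L = 0.000136 × 6410 = 0.8718.
T = exp(−0.8718) = 0.4182.

0.418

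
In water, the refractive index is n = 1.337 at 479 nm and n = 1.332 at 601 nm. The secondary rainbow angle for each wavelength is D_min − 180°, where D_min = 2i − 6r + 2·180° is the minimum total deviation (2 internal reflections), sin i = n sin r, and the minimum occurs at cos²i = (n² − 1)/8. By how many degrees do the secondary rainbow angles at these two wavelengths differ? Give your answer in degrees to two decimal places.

1.31°

At 479 nm (n = 1.337): cos²i = 0.09845 → i = 71.714°, r = 45.249°, D_min = 231.934°, rainbow angle = 51.934°.
At 601 nm (n = 1.332): cos²i = 0.09678 → i = 71.875°, r = 45.520°, D_min = 230.628°, rainbow angle = 50.628°.
Angular width = |51.934° − 50.628°| = 1.305°.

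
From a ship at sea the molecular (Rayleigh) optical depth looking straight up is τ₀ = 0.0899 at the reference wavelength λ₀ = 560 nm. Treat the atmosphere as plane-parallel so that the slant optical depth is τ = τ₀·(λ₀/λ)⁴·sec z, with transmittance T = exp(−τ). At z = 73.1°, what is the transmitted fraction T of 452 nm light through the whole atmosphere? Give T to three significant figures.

0.483

sec 73.1° = 3.4399.
τ = 0.0899 × (560/452)⁴ × 3.4399 = 0.0899 × 2.3561 × 3.4399 = 0.7286.
T = exp(−0.7286) = 0.4826.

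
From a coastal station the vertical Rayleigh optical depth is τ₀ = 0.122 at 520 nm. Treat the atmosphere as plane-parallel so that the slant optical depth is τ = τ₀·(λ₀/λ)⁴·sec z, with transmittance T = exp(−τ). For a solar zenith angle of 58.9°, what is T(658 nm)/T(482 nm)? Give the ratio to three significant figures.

Airmass: sec 58.9° = 1.9360.
τ(658 nm) = 0.122 × (520/658)⁴ × 1.9360 = 0.122 × 0.3900 × 1.9360 = 0.0921.
τ(482 nm) = 0.122 × (520/482)⁴ × 1.9360 = 0.122 × 1.3546 × 1.9360 = 0.3200.
T(658)/T(482) = exp(τ_B − τ_A) = exp(0.2278) = 1.2559.

1.26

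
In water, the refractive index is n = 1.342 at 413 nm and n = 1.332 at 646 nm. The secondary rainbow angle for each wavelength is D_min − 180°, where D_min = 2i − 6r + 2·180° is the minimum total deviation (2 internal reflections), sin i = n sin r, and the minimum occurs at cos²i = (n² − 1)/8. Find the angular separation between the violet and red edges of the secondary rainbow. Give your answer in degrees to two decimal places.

At 413 nm (n = 1.342): cos²i = 0.10012 → i = 71.554°, r = 44.981°, D_min = 233.222°, rainbow angle = 53.222°.
At 646 nm (n = 1.332): cos²i = 0.09678 → i = 71.875°, r = 45.520°, D_min = 230.628°, rainbow angle = 50.628°.
Angular width = |53.222° − 50.628°| = 2.594°.

2.59°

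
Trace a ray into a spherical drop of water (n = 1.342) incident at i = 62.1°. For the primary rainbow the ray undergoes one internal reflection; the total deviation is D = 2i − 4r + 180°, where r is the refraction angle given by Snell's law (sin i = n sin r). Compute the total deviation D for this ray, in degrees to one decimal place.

sin r = sin 62.1° / 1.342 = 0.8838/1.342 = 0.6585; r = 41.19°.
D = 2·62.1° − 4·41.19° + 180° = 124.20° − 164.76° + 180° = 139.44°.

139.4°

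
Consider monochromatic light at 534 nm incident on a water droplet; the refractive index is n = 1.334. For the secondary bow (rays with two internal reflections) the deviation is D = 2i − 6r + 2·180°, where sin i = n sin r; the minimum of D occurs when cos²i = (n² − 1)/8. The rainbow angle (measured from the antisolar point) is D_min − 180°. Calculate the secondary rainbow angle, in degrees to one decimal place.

51.2°

cos²i = (1.77956 − 1)/8 = 0.09744; i = arccos(0.31216) = 71.810°.
sin r = sin 71.810°/1.334 = 0.71217; r = 45.411°.
D_min = 2·71.810° − 6·45.411° + 360° = 231.153°.
Rainbow angle = D_min − 180° = 51.153°.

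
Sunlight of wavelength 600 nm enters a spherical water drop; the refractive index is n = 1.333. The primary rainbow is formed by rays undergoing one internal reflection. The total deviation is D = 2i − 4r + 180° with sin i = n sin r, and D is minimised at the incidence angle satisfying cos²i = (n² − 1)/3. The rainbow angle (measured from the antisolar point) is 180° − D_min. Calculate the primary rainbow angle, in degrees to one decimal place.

42.1°

cos²i = (1.77689 − 1)/3 = 0.25896; i = arccos(0.50888) = 59.410°.
sin r = sin 59.410°/1.333 = 0.64579; r = 40.225°.
D_min = 2·59.410° − 4·40.225° + 180° = 137.922°.
Rainbow angle = 180° − D_min = 42.078°.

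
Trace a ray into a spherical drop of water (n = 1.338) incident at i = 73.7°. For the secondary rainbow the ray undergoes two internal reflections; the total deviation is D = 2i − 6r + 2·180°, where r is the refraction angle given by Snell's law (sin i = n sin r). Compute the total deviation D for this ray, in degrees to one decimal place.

232.4°

sin r = sin 73.7° / 1.338 = 0.9598/1.338 = 0.7173; r = 45.84°.
D = 2·73.7° − 6·45.84° + 2·180° = 147.40° − 275.01° + 360° = 232.39°.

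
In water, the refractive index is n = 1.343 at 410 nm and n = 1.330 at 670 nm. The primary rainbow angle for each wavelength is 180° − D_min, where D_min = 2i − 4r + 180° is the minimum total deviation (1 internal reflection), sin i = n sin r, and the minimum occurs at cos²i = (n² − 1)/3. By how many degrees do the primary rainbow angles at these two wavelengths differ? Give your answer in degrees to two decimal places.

At 410 nm (n = 1.343): cos²i = 0.26788 → i = 58.830°, r = 39.577°, D_min = 139.354°, rainbow angle = 40.646°.
At 670 nm (n = 1.330): cos²i = 0.25630 → i = 59.585°, r = 40.422°, D_min = 137.484°, rainbow angle = 42.516°.
Angular width = |40.646° − 42.516°| = 1.871°.

1.87°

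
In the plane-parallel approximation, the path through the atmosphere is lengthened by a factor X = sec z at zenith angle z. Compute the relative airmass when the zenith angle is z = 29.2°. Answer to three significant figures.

X = sec z = 1/cos 29.2° = 1/0.8729 = 1.1456.

1.15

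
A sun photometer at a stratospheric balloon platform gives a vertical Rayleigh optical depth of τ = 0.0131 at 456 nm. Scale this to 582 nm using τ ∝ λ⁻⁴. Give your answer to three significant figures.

τ(582 nm) = τ(456 nm) × (456/582)⁴ = 0.0131 × (0.7835)⁴ = 0.0131 × 0.3768 = 0.0049.

0.00494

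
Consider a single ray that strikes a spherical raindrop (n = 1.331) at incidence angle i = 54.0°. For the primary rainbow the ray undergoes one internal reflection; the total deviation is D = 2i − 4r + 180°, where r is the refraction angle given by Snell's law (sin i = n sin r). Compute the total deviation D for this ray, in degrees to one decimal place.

138.3°

sin r = sin 54.0° / 1.331 = 0.8090/1.331 = 0.6078; r = 37.43°.
D = 2·54.0° − 4·37.43° + 180° = 108.00° − 149.73° + 180° = 138.27°.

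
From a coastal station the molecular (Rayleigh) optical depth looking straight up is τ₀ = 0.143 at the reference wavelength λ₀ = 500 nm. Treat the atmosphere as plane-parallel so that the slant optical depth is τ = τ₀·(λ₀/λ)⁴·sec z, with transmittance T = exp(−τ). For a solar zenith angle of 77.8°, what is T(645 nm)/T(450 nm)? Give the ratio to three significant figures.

Airmass: sec 77.8° = 4.7321.
τ(645 nm) = 0.143 × (500/645)⁴ × 4.7321 = 0.143 × 0.3611 × 4.7321 = 0.2444.
τ(450 nm) = 0.143 × (500/450)⁴ × 4.7321 = 0.143 × 1.5242 × 4.7321 = 1.0314.
T(645)/T(450) = exp(τ_B − τ_A) = exp(0.7870) = 2.1968.

2.20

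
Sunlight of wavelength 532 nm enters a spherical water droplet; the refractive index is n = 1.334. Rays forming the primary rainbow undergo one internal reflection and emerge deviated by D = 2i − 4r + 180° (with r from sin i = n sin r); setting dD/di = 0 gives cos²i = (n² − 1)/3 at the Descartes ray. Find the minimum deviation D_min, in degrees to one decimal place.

138.1°

cos²i = (1.77956 − 1)/3 = 0.25985; i = arccos(0.50976) = 59.352°.
sin r = sin 59.352°/1.334 = 0.64492; r = 40.159°.
D_min = 2·59.352° − 4·40.159° + 180° = 138.067°.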